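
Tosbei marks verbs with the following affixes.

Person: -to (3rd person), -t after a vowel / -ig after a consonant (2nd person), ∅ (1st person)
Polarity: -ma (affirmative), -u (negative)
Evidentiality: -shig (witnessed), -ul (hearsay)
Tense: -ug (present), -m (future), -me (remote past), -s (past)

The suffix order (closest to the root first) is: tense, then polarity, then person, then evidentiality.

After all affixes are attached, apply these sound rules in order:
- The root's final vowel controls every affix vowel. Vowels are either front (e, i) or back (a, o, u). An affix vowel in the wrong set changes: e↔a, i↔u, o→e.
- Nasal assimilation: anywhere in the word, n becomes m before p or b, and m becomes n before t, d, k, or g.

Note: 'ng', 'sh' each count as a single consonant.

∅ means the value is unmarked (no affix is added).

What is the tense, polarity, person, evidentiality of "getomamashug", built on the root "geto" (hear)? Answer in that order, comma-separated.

Segment: geto-me-ma-shig.
tense: -me → remote past.
polarity: -ma → affirmative.
person: ∅ → 1st person.
evidentiality: -shig → witnessed.

remote past, affirmative, 1st person, witnessed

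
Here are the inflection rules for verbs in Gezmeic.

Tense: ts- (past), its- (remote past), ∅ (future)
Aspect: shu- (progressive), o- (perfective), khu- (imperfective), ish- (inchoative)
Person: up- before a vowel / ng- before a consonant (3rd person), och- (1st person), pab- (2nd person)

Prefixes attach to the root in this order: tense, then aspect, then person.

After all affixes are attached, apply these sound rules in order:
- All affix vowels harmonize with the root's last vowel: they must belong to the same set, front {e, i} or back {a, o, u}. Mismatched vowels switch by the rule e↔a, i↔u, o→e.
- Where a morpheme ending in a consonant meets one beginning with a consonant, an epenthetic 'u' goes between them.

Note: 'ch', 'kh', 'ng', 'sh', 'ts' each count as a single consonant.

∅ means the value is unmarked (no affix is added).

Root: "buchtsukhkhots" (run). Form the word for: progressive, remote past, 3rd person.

ngushuutsubuchtsukhkhots

Attach tense remote past its- → itsbuchtsukhkhots.
Attach aspect progressive shu- → shuitsbuchtsukhkhots.
Attach person 3rd person ng- (before consonant 'sh') → ngshuitsbuchtsukhkhots.
Apply vowel harmony: ngshuitsbuchtsukhkhots → ngshuutsbuchtsukhkhots.
Apply epenthesis: ngshuutsbuchtsukhkhots → ngushuutsubuchtsukhkhots.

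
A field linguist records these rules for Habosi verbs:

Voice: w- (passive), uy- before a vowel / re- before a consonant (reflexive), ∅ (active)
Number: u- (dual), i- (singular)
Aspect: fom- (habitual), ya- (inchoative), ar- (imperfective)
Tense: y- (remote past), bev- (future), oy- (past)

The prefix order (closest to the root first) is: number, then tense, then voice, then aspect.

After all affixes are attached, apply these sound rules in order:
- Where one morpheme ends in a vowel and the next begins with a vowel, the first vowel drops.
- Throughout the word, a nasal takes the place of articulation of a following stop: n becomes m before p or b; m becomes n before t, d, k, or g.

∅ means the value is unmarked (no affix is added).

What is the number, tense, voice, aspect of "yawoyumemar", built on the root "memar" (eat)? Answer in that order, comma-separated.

Segment: ya-w-oy-u-memar.
number: u- → dual.
tense: oy- → past.
voice: w- → passive.
aspect: ya- → inchoative.

dual, past, passive, inchoative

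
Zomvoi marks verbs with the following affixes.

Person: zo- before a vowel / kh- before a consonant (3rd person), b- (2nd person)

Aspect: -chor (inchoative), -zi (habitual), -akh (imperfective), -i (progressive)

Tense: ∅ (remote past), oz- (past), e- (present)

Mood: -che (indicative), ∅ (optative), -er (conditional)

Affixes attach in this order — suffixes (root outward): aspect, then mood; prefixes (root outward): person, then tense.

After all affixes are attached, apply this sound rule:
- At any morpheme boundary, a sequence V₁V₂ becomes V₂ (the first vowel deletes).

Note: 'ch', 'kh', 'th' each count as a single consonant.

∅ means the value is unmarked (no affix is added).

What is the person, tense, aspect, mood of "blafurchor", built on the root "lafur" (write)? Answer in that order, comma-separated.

2nd person, remote past, inchoative, optative

Segment: b-lafur-chor.
person: b- → 2nd person.
tense: ∅ → remote past.
aspect: -chor → inchoative.
mood: ∅ → optative.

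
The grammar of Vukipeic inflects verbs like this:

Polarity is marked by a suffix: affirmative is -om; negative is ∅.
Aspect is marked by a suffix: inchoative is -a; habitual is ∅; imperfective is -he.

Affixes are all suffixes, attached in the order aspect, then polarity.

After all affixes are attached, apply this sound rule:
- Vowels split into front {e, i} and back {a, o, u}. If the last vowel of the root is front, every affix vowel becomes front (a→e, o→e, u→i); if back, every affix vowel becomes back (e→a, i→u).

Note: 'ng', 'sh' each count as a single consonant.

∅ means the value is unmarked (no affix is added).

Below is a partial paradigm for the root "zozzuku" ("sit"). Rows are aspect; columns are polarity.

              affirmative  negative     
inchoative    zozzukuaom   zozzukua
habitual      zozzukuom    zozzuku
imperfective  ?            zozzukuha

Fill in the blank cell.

Attach aspect imperfective -he → zozzukuhe.
Attach polarity affirmative -om → zozzukuheom.
Apply vowel harmony: zozzukuheom → zozzukuhaom.

zozzukuhaom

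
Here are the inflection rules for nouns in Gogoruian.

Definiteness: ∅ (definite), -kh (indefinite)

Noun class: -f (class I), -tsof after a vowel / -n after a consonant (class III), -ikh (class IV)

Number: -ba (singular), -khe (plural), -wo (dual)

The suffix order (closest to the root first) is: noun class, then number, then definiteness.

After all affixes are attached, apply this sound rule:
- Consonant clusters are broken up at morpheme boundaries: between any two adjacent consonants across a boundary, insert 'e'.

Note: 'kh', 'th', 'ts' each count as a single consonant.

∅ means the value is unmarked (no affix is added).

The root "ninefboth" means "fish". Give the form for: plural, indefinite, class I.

Attach noun class class I -f → ninefbothf.
Attach number plural -khe → ninefbothfkhe.
Attach definiteness indefinite -kh → ninefbothfkhekh.
Apply epenthesis: ninefbothfkhekh → ninefbothefekhekh.

ninefbothefekhekh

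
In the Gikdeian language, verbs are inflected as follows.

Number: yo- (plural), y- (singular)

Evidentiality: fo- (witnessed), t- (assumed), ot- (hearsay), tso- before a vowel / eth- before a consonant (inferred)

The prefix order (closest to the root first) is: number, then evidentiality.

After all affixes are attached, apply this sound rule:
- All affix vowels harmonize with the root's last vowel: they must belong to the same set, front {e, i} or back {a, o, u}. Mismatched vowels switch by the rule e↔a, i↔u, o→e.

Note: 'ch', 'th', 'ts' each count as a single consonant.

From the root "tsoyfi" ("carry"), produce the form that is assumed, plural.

Attach number plural yo- → yotsoyfi.
Attach evidentiality assumed t- → tyotsoyfi.
Apply vowel harmony: tyotsoyfi → tyetsoyfi.

tyetsoyfi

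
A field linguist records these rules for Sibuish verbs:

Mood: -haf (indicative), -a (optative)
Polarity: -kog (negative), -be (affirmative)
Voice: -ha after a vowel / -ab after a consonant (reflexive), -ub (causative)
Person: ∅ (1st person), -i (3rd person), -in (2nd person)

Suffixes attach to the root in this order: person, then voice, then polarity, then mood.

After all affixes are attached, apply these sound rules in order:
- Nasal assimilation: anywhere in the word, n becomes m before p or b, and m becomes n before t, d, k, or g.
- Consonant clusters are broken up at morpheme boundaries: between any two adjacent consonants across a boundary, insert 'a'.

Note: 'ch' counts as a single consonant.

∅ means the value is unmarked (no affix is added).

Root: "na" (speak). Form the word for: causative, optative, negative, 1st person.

person = 1st person: zero marking, form stays na.
Attach voice causative -ub → naub.
Attach polarity negative -kog → naubkog.
Attach mood optative -a → naubkoga.
Nasal assimilation: no change.
Apply epenthesis: naubkoga → naubakoga.

naubakoga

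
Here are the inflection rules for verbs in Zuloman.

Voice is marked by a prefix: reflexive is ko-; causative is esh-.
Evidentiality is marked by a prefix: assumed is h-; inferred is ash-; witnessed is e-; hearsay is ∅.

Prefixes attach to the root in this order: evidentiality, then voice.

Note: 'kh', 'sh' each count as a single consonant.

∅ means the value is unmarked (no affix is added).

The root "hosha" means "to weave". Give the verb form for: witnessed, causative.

Attach evidentiality witnessed e- → ehosha.
Attach voice causative esh- → eshehosha.

eshehosha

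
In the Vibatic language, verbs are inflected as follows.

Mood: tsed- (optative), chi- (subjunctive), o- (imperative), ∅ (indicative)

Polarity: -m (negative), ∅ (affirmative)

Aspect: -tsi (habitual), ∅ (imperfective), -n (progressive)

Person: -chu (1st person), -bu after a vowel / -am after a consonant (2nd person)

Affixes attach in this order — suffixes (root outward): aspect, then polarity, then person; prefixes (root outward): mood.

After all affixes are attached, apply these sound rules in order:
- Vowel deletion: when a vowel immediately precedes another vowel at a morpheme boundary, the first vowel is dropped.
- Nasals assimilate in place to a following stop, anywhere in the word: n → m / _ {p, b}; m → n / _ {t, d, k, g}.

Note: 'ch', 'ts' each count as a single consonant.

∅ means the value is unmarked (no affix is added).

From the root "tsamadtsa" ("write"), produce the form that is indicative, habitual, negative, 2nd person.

Attach aspect habitual -tsi → tsamadtsatsi.
Attach polarity negative -m → tsamadtsatsim.
Attach person 2nd person -am (after consonant 'm') → tsamadtsatsimam.
mood = indicative: zero marking, form stays tsamadtsatsimam.
Vowel deletion: no change.
Nasal assimilation: no change.

tsamadtsatsimam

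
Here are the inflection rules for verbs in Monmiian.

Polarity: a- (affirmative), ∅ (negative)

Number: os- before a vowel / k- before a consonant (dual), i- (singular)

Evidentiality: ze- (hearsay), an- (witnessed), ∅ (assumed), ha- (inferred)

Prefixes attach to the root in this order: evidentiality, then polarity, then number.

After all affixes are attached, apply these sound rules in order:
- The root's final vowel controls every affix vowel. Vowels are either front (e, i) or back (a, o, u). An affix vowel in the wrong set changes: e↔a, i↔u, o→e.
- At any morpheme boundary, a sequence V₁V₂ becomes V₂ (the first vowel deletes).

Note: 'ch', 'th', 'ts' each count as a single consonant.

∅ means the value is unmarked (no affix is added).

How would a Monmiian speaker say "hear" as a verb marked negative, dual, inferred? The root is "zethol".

Attach evidentiality inferred ha- → hazethol.
polarity = negative: zero marking, form stays hazethol.
Attach number dual k- (before consonant 'h') → khazethol.
Vowel harmony: no change.
Vowel deletion: no change.

khazethol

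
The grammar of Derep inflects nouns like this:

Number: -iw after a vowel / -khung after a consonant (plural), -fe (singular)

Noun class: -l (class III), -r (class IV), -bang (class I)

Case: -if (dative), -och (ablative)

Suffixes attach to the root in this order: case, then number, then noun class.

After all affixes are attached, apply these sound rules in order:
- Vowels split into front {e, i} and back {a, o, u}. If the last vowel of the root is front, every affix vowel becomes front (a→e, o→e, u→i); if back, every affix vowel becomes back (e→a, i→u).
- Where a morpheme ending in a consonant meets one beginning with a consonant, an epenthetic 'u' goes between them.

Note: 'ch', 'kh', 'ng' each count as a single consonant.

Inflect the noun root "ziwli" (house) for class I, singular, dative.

ziwliifufebeng

Attach case dative -if → ziwliif.
Attach number singular -fe → ziwliiffe.
Attach noun class class I -bang → ziwliiffebang.
Apply vowel harmony: ziwliiffebang → ziwliiffebeng.
Apply epenthesis: ziwliiffebeng → ziwliifufebeng.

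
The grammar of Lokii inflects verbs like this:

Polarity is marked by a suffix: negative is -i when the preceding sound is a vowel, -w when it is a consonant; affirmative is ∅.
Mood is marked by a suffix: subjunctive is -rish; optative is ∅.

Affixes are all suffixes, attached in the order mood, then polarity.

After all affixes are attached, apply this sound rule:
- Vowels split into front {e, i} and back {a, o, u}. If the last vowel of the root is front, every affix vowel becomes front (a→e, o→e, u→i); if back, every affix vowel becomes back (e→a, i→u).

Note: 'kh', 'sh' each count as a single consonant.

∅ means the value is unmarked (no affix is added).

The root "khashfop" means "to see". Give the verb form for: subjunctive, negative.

khashfoprushw

Attach mood subjunctive -rish → khashfoprish.
Attach polarity negative -w (after consonant 'sh') → khashfoprishw.
Apply vowel harmony: khashfoprishw → khashfoprushw.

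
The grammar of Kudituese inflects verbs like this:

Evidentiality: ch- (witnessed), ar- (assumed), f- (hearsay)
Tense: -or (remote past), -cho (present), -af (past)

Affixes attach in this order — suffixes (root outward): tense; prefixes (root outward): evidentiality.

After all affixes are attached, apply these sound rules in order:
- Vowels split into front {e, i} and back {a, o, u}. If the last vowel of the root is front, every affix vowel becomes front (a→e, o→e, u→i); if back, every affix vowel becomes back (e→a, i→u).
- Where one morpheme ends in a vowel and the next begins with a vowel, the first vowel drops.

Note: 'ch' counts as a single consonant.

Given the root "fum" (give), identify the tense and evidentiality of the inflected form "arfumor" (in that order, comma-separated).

remote past, assumed

Segment: ar-fum-or.
tense: -or → remote past.
evidentiality: ar- → assumed.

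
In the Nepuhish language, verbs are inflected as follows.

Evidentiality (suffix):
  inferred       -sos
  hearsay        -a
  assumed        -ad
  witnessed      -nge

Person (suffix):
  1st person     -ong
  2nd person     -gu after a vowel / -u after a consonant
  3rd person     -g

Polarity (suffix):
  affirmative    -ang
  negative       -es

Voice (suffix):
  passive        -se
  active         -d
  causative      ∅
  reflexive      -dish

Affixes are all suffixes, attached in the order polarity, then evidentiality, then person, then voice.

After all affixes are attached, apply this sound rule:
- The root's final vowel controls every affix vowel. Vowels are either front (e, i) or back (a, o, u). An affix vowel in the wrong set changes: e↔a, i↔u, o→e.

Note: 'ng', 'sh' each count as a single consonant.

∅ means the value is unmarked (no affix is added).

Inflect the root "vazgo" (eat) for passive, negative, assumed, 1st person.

vazgoasadongsa

Attach polarity negative -es → vazgoes.
Attach evidentiality assumed -ad → vazgoesad.
Attach person 1st person -ong → vazgoesadong.
Attach voice passive -se → vazgoesadongse.
Apply vowel harmony: vazgoesadongse → vazgoasadongsa.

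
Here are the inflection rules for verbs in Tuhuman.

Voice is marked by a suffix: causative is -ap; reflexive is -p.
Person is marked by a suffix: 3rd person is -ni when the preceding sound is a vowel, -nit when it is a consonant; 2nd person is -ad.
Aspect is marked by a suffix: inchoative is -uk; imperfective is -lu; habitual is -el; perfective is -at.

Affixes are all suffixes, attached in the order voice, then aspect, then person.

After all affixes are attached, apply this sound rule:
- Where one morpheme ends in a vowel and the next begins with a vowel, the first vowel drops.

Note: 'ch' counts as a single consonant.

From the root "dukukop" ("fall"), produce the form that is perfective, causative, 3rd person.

Attach voice causative -ap → dukukopap.
Attach aspect perfective -at → dukukopapat.
Attach person 3rd person -nit (after consonant 't') → dukukopapatnit.
Vowel deletion: no change.

dukukopapatnit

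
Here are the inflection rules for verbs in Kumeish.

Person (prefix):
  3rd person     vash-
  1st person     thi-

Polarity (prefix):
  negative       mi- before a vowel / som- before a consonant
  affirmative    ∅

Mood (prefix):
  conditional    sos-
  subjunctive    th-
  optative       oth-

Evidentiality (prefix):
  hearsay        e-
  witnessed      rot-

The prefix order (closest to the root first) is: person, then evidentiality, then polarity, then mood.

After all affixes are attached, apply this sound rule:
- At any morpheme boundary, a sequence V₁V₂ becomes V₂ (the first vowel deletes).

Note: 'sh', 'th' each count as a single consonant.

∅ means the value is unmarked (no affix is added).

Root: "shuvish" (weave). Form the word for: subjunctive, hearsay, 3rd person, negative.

thmevashshuvish

Attach person 3rd person vash- → vashshuvish.
Attach evidentiality hearsay e- → evashshuvish.
Attach polarity negative mi- (before vowel 'e') → mievashshuvish.
Attach mood subjunctive th- → thmievashshuvish.
Apply vowel deletion: thmievashshuvish → thmevashshuvish.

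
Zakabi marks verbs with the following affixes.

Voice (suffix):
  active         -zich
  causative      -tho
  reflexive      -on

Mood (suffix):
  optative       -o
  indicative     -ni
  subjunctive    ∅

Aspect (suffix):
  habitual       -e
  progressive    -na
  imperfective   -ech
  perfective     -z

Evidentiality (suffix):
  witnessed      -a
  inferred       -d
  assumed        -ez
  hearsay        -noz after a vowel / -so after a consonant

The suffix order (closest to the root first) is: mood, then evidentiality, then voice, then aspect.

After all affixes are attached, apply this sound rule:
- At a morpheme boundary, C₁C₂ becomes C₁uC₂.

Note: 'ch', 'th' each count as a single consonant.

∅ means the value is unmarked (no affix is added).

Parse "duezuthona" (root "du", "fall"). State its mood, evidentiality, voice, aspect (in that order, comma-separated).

Segment: du-ez-tho-na.
mood: ∅ → subjunctive.
evidentiality: -ez → assumed.
voice: -tho → causative.
aspect: -na → progressive.

subjunctive, assumed, causative, progressive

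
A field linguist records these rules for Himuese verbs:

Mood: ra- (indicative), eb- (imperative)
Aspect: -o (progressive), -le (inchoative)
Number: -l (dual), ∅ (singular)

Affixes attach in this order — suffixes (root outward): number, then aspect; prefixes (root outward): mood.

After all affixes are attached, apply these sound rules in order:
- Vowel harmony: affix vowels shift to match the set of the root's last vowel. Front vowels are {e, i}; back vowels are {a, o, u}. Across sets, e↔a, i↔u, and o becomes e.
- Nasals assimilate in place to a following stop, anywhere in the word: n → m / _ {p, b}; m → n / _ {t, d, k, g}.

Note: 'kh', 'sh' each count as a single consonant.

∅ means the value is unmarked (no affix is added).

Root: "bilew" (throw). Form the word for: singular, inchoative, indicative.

rebilewle

number = singular: zero marking, form stays bilew.
Attach aspect inchoative -le → bilewle.
Attach mood indicative ra- → rabilewle.
Apply vowel harmony: rabilewle → rebilewle.
Nasal assimilation: no change.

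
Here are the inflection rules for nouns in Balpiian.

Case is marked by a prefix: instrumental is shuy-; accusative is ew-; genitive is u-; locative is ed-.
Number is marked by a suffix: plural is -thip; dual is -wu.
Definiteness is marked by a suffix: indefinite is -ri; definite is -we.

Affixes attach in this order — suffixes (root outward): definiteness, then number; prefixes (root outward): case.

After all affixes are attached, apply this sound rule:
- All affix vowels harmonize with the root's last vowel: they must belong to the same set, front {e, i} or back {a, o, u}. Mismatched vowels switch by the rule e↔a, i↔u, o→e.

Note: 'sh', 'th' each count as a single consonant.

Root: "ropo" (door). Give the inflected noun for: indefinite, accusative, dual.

Attach definiteness indefinite -ri → ropori.
Attach case accusative ew- → ewropori.
Attach number dual -wu → ewroporiwu.
Apply vowel harmony: ewroporiwu → awroporuwu.

awroporuwu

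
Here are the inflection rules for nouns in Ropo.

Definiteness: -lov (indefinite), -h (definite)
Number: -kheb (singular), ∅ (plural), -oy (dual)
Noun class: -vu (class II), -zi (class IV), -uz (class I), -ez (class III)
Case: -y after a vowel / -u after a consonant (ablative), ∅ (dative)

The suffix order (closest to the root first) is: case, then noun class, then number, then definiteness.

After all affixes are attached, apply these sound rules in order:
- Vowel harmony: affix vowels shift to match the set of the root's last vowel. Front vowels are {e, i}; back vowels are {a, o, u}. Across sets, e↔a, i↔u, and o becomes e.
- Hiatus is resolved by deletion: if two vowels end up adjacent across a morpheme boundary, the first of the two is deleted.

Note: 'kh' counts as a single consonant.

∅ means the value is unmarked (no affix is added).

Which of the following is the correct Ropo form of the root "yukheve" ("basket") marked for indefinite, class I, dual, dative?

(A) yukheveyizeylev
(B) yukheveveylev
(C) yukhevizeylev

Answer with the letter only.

C

case = dative: zero marking, form stays yukheve.
Attach noun class class I -uz → yukheveuz.
Attach number dual -oy → yukheveuzoy.
Attach definiteness indefinite -lov → yukheveuzoylov.
Apply vowel harmony: yukheveuzoylov → yukheveizeylev.
Apply vowel deletion: yukheveizeylev → yukhevizeylev.
So the correct form is yukhevizeylev, option (C).
(A) yukheveyizeylev is wrong: it uses ablative instead of dative for case.
(B) yukheveveylev is wrong: it uses class II instead of class I for noun class.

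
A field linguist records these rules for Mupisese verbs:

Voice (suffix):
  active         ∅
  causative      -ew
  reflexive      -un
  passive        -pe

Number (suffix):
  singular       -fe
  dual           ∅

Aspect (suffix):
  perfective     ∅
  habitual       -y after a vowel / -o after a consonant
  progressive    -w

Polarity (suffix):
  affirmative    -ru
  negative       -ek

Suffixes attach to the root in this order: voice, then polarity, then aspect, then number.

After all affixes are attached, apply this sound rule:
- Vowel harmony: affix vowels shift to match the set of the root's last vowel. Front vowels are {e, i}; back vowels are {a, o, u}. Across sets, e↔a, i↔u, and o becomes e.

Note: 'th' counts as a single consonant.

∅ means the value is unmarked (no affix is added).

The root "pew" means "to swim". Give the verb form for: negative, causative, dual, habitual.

Attach voice causative -ew → pewew.
Attach polarity negative -ek → pewewek.
Attach aspect habitual -o (after consonant 'k') → peweweko.
number = dual: zero marking, form stays peweweko.
Apply vowel harmony: peweweko → peweweke.

peweweke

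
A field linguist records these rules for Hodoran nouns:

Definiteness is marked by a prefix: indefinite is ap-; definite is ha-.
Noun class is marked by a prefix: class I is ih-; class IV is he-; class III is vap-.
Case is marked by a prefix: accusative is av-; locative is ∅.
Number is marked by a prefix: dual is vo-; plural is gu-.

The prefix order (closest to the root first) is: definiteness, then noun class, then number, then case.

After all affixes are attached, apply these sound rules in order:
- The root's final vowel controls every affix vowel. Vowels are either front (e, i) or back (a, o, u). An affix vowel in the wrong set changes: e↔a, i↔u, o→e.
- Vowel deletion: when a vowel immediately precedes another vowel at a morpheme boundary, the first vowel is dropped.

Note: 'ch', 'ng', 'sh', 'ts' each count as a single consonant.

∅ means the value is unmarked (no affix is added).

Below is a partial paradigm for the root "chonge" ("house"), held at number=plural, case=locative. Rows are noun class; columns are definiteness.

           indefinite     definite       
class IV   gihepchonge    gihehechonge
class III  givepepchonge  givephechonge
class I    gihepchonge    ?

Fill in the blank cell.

gihhechonge

Attach definiteness definite ha- → hachonge.
Attach noun class class I ih- → ihhachonge.
Attach number plural gu- → guihhachonge.
case = locative: zero marking, form stays guihhachonge.
Apply vowel harmony: guihhachonge → giihhechonge.
Apply vowel deletion: giihhechonge → gihhechonge.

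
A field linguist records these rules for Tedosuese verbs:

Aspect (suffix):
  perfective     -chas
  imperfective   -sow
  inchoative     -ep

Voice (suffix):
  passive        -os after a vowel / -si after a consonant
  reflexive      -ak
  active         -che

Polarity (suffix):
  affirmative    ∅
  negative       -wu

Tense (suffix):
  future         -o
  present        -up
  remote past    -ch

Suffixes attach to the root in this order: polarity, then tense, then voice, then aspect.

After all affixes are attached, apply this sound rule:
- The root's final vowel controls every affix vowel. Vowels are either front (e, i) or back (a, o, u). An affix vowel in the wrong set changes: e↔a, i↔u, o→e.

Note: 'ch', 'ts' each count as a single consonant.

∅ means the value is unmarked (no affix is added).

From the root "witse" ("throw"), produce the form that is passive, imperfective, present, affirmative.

witseipsisew

polarity = affirmative: zero marking, form stays witse.
Attach tense present -up → witseup.
Attach voice passive -si (after consonant 'p') → witseupsi.
Attach aspect imperfective -sow → witseupsisow.
Apply vowel harmony: witseupsisow → witseipsisew.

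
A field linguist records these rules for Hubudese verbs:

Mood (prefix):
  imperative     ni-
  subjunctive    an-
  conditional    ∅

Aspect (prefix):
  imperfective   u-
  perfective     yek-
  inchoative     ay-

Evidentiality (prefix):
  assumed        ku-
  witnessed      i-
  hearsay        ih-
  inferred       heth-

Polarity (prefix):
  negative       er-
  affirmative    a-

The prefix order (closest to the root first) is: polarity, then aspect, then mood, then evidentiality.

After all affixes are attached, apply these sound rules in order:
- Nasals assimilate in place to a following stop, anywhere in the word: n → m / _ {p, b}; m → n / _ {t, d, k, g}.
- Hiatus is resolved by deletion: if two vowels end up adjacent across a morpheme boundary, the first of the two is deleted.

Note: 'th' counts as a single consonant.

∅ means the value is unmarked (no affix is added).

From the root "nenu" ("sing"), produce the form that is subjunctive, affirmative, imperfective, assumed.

kananenu

Attach polarity affirmative a- → anenu.
Attach aspect imperfective u- → uanenu.
Attach mood subjunctive an- → anuanenu.
Attach evidentiality assumed ku- → kuanuanenu.
Nasal assimilation: no change.
Apply vowel deletion: kuanuanenu → kananenu.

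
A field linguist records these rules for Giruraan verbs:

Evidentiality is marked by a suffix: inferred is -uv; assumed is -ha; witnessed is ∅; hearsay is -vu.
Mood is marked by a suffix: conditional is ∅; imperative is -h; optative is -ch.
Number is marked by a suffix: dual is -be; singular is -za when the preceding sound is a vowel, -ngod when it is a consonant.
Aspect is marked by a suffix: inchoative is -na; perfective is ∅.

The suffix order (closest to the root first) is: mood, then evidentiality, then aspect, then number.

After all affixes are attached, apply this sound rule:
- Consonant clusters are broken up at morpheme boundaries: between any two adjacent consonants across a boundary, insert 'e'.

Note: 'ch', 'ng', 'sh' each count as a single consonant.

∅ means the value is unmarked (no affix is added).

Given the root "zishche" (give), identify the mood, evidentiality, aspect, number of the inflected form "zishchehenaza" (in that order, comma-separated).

Segment: zishche-h-na-za.
mood: -h → imperative.
evidentiality: ∅ → witnessed.
aspect: -na → inchoative.
number: -za/ngod → singular.

imperative, witnessed, inchoative, singular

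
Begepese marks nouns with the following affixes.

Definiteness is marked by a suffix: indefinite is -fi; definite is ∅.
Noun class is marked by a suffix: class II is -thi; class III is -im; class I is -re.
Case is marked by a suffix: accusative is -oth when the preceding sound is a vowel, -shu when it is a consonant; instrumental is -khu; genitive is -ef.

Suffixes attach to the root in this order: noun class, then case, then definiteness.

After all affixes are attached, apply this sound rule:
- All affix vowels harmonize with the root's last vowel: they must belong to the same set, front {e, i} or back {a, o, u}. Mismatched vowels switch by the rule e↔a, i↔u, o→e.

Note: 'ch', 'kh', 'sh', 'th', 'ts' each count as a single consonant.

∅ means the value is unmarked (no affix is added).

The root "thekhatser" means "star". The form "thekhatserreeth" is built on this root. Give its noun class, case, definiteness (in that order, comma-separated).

class I, accusative, definite

Segment: thekhatser-re-oth.
noun class: -re → class I.
case: -oth/shu → accusative.
definiteness: ∅ → definite.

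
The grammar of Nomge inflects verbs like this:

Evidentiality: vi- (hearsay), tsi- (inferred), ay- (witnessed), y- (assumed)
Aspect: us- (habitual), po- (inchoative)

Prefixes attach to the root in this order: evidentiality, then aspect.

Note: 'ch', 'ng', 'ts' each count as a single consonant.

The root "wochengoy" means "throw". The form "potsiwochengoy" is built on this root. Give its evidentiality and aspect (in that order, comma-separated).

Segment: po-tsi-wochengoy.
evidentiality: tsi- → inferred.
aspect: po- → inchoative.

inferred, inchoative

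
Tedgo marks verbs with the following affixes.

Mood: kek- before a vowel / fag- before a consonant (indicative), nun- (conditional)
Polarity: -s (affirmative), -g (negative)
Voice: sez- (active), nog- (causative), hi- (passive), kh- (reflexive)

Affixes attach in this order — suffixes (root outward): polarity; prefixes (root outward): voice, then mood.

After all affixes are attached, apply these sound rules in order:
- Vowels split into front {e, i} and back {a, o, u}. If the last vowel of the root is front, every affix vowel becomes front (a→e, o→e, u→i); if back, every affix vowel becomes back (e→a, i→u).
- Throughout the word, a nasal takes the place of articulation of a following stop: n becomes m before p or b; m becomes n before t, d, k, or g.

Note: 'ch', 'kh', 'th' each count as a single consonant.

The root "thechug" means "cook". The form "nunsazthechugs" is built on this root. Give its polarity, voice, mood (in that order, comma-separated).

Segment: nun-sez-thechug-s.
polarity: -s → affirmative.
voice: sez- → active.
mood: nun- → conditional.

affirmative, active, conditional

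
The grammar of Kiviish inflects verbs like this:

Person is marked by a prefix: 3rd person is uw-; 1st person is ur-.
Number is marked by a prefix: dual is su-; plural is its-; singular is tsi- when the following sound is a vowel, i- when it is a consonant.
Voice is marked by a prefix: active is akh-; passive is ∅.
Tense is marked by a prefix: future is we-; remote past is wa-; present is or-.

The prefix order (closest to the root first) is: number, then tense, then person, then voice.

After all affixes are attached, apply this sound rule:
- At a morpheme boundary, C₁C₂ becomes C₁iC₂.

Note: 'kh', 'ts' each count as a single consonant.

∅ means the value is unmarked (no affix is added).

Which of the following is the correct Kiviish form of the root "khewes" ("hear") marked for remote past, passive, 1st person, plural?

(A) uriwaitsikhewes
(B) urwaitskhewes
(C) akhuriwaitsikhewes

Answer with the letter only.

Attach number plural its- → itskhewes.
Attach tense remote past wa- → waitskhewes.
Attach person 1st person ur- → urwaitskhewes.
voice = passive: zero marking, form stays urwaitskhewes.
Apply epenthesis: urwaitskhewes → uriwaitsikhewes.
So the correct form is uriwaitsikhewes, option (A).
(B) urwaitskhewes is wrong: it fails to apply the sound rule(s).
(C) akhuriwaitsikhewes is wrong: it uses active instead of passive for voice.

A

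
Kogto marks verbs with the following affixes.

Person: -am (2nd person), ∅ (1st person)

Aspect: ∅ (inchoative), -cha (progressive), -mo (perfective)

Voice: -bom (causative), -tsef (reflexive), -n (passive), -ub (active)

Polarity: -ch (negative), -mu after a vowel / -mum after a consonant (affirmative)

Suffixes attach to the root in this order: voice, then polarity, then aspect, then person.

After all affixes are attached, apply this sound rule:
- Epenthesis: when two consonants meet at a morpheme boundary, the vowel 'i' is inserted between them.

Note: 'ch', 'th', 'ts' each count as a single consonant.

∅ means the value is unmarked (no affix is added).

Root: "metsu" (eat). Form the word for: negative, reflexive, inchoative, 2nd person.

metsutseficham

Attach voice reflexive -tsef → metsutsef.
Attach polarity negative -ch → metsutsefch.
aspect = inchoative: zero marking, form stays metsutsefch.
Attach person 2nd person -am → metsutsefcham.
Apply epenthesis: metsutsefcham → metsutseficham.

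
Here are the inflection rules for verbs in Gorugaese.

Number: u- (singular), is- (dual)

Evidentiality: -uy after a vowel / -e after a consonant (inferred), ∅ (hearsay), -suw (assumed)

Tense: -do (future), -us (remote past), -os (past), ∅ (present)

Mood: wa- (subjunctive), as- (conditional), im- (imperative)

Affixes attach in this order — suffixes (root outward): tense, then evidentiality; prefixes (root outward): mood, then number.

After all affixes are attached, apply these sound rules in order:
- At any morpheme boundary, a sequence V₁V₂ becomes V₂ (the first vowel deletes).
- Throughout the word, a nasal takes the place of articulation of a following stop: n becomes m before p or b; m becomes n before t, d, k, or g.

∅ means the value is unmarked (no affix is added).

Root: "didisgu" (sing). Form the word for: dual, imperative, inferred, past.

Attach tense past -os → didisguos.
Attach evidentiality inferred -e (after consonant 's') → didisguose.
Attach mood imperative im- → imdidisguose.
Attach number dual is- → isimdidisguose.
Apply vowel deletion: isimdidisguose → isimdidisgose.
Apply nasal assimilation: isimdidisgose → isindidisgose.

isindidisgose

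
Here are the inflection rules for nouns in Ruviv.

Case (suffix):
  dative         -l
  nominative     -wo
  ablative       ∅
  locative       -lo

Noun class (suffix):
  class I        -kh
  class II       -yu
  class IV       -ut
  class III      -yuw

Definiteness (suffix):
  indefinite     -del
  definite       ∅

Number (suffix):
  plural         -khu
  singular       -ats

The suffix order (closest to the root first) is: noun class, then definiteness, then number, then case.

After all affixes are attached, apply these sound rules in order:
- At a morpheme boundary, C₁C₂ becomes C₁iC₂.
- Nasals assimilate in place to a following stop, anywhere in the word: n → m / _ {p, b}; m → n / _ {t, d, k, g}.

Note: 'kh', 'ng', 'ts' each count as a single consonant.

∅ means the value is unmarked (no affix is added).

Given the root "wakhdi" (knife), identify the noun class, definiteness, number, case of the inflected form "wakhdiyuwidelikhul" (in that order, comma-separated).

class III, indefinite, plural, dative

Segment: wakhdi-yuw-del-khu-l.
noun class: -yuw → class III.
definiteness: -del → indefinite.
number: -khu → plural.
case: -l → dative.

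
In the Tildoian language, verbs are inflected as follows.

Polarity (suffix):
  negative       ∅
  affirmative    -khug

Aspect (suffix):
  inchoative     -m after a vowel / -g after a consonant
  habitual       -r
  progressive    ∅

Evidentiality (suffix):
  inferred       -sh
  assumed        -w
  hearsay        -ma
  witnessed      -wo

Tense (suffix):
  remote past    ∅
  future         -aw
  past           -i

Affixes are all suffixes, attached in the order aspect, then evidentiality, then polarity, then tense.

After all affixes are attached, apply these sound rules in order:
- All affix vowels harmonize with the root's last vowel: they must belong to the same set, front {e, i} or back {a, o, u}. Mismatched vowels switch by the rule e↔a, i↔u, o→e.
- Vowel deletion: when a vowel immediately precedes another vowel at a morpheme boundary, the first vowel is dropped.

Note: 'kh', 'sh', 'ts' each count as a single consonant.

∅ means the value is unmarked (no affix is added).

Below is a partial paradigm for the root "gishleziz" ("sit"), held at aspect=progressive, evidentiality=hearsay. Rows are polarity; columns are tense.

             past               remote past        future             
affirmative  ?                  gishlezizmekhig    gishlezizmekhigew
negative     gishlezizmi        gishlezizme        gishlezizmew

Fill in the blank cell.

gishlezizmekhigi

aspect = progressive: zero marking, form stays gishleziz.
Attach evidentiality hearsay -ma → gishlezizma.
Attach polarity affirmative -khug → gishlezizmakhug.
Attach tense past -i → gishlezizmakhugi.
Apply vowel harmony: gishlezizmakhugi → gishlezizmekhigi.
Vowel deletion: no change.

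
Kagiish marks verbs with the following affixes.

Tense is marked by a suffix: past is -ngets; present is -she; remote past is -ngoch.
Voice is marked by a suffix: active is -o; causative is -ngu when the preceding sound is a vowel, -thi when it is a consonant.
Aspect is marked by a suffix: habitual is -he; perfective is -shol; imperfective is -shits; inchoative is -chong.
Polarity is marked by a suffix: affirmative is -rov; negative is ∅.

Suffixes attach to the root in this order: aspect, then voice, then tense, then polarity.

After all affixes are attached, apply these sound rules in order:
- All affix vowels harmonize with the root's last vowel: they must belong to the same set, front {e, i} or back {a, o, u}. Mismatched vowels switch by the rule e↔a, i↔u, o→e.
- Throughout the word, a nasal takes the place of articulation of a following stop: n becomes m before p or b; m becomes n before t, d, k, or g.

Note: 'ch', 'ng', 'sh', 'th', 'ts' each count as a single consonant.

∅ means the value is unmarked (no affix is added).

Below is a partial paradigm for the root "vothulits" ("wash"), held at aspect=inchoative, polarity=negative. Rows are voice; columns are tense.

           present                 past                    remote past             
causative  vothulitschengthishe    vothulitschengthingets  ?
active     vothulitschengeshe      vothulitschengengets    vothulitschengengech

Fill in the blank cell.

Attach aspect inchoative -chong → vothulitschong.
Attach voice causative -thi (after consonant 'ng') → vothulitschongthi.
Attach tense remote past -ngoch → vothulitschongthingoch.
polarity = negative: zero marking, form stays vothulitschongthingoch.
Apply vowel harmony: vothulitschongthingoch → vothulitschengthingech.
Nasal assimilation: no change.

vothulitschengthingech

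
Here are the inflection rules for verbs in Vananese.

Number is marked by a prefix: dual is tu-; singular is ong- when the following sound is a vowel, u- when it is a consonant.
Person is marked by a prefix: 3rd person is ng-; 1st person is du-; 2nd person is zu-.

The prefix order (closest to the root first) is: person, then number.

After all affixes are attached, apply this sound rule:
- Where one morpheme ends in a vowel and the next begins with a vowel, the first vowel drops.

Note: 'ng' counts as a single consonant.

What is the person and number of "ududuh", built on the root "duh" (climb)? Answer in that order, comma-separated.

1st person, singular

Segment: u-du-duh.
person: du- → 1st person.
number: ong/u- → singular.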